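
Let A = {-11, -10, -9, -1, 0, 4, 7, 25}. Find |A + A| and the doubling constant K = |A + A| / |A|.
K = |A + A| / |A| = 31/8

Enumerate A + A = {a + b : a, b ∈ A}. With |A| = 8, there are |A|^2 = 64 ordered sum pairs; collecting distinct values, A + A = {-22, -21, -20, -19, -18, -12, -11, -10, -9, -7, -6, -5, -4, -3, -2, -1, 0, 3, 4, 6, 7, 8, 11, 14, 15, 16, 24, 25, 29, 32, 50}, so |A + A| = 31. Thus K = 31/8. For comparison, the minimum possible |A + A| over all 8-element sets is 2·8 − 1 = 15 (so min K = 15/8), attained only by arithmetic progressions.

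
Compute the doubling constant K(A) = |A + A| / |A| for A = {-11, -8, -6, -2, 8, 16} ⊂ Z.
K = |A + A| / |A| = 21/6 = 7/2

Enumerate A + A = {a + b : a, b ∈ A}. With |A| = 6, there are |A|^2 = 36 ordered sum pairs; collecting distinct values, A + A = {-22, -19, -17, -16, -14, -13, -12, -10, -8, -4, -3, 0, 2, 5, 6, 8, 10, 14, 16, 24, 32}, so |A + A| = 21. Thus K = 21/6 = 7/2. For comparison, the minimum possible |A + A| over all 6-element sets is 2·6 − 1 = 11 (so min K = 11/6), attained only by arithmetic progressions.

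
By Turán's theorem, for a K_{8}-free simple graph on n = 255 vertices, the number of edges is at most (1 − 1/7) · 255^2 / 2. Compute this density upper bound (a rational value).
Turán density bound = (6/7) · 255^2/2 = 195075/7 ≈ 27867.8571

Turán's theorem: ex(n, K_{r+1}) is achieved by the complete r-partite Turán graph T(n, r) with parts as balanced as possible, and is at most (1 − 1/r) · n^2/2. For r = 7, n = 255: the density bound is (6/7) · 65025/2 = 195075/7 ≈ 27867.8571. The integer-valued extremum is e(T(255, 7)) = 27867, which is strictly less than the density bound 195075/7 since 7 ∤ 255 (the parts of T(255, 7) cannot all be equal).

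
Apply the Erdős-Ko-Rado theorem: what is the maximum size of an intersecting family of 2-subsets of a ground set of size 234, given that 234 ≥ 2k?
max |F| = C(233, 1) = 233

The Erdős-Ko-Rado theorem states: for n ≥ 2k, an intersecting family of k-subsets of an n-element set has size at most C(n − 1, k − 1), with equality for 'star' families {A ⊆ [n] : |A| = k, i ∈ A} (fix an element i). For n = 234, k = 2: C(233, 1) = 233.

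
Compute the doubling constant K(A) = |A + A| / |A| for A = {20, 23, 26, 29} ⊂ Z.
K = |A + A| / |A| = 7/4

Enumerate A + A = {a + b : a, b ∈ A}. With |A| = 4, there are |A|^2 = 16 ordered sum pairs; collecting distinct values, A + A = {40, 43, 46, 49, 52, 55, 58}, so |A + A| = 7. Thus K = 7/4. Here |A + A| = 2|A| − 1 = 7, the minimum possible — so K = 7/4 is minimal, which holds iff A is an arithmetic progression.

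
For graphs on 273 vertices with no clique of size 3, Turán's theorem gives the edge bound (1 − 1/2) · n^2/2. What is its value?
Turán density bound = (1/2) · 273^2/2 = 74529/4 ≈ 18632.25

Turán's theorem: ex(n, K_{r+1}) is achieved by the complete r-partite Turán graph T(n, r) with parts as balanced as possible, and is at most (1 − 1/r) · n^2/2. For r = 2, n = 273: the density bound is (1/2) · 74529/2 = 74529/4 ≈ 18632.25. The integer-valued extremum is e(T(273, 2)) = 18632, which is strictly less than the density bound 74529/4 since 2 ∤ 273 (the parts of T(273, 2) cannot all be equal).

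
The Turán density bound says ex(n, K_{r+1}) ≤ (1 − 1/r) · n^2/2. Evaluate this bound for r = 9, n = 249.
Turán density bound = (8/9) · 249^2/2 = 27556

Turán's theorem: ex(n, K_{r+1}) is achieved by the complete r-partite Turán graph T(n, r) with parts as balanced as possible, and is at most (1 − 1/r) · n^2/2. For r = 9, n = 249: the density bound is (8/9) · 62001/2 = 27556. The integer-valued extremum is e(T(249, 9)) = 27555, which is strictly less than the density bound 27556 since 9 ∤ 249 (the parts of T(249, 9) cannot all be equal).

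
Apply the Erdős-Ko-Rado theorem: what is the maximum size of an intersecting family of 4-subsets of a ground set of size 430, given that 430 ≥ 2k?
max |F| = C(429, 3) = 13067054

The Erdős-Ko-Rado theorem states: for n ≥ 2k, an intersecting family of k-subsets of an n-element set has size at most C(n − 1, k − 1), with equality for 'star' families {A ⊆ [n] : |A| = k, i ∈ A} (fix an element i). For n = 430, k = 4: C(429, 3) = 13067054.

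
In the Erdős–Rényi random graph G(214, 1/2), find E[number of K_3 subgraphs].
E[# K_3] = C(214, 3) · (1/2)^C(3, 2) = 1610564 / 2^3 = 402641/2 = 201320.5

For each 3-subset S of vertices (there are C(214, 3) = 1610564 such S), let X_S = 1 if S induces a K_3 (all C(3, 2) = 3 edges present). Then P(X_S = 1) = (1/2)^3 = 1/8. By linearity of expectation, E[# K_3] = C(214, 3) · (1/2)^3 = 1610564 / 8 = 402641/2 = 201320.5.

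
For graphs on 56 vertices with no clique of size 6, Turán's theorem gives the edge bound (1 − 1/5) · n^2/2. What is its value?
Turán density bound = (4/5) · 56^2/2 = 6272/5 ≈ 1254.4

Turán's theorem: ex(n, K_{r+1}) is achieved by the complete r-partite Turán graph T(n, r) with parts as balanced as possible, and is at most (1 − 1/r) · n^2/2. For r = 5, n = 56: the density bound is (4/5) · 3136/2 = 6272/5 ≈ 1254.4. The integer-valued extremum is e(T(56, 5)) = 1254, which is strictly less than the density bound 6272/5 since 5 ∤ 56 (the parts of T(56, 5) cannot all be equal).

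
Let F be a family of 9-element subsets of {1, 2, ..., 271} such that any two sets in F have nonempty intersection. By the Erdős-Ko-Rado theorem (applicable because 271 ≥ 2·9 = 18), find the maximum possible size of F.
max |F| = C(270, 8) = 630853856117595

Erdős-Ko-Rado (1961): when n ≥ 2k, max |F| = C(n−1, k−1). The bound is attained by the star {A : i ∈ A} for any fixed i ∈ [n]. Here C(271−1, 9−1) = C(270, 8) = 630853856117595.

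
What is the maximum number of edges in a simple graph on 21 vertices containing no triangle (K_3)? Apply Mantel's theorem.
ex(21, K_3) = ⌊21^2/4⌋ = 110

Mantel (1907): a triangle-free graph on n vertices has at most ⌊n^2/4⌋ edges, with equality for the complete bipartite graph K_{⌊n/2⌋, ⌈n/2⌉}. For n = 21: ⌊21^2/4⌋ = ⌊441/4⌋ = 110. The extremal graph is K_{10, 11}, which has 10·11 = 110 edges.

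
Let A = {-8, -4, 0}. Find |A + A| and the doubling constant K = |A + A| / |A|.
K = |A + A| / |A| = 5/3

Enumerate A + A = {a + b : a, b ∈ A}. With |A| = 3, there are |A|^2 = 9 ordered sum pairs; collecting distinct values, A + A = {-16, -12, -8, -4, 0}, so |A + A| = 5. Thus K = 5/3. Here |A + A| = 2|A| − 1 = 5, the minimum possible — so K = 5/3 is minimal, which holds iff A is an arithmetic progression.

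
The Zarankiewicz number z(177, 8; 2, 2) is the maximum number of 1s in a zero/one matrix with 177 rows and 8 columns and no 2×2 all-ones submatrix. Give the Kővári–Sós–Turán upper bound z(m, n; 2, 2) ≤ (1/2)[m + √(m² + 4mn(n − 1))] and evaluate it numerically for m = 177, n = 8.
z(177, 8; 2, 2) ≤ (1/2)[177 + √(177² + 4·177·8·7)] = (1/2)[177 + √70977] = 221.7075

Kővári–Sós–Turán: let r_1, ..., r_177 be the row sums and z = Σ r_i the total number of 1s. Each pair of columns can share at most one row with both entries 1 (else a 2×2 all-ones block appears), so Σ_i C(r_i, 2) ≤ C(8, 2) = 28. By convexity Σ_i C(r_i, 2) ≥ 177·C(z/177, 2) = z(z − 177)/(2·177), giving z² − 177z − 177·8·7 ≤ 0 and hence z ≤ (1/2)[177 + √(31329 + 4·9912)] = (1/2)[177 + √70977] ≈ (1/2)(177 + 266.4151) = 221.7075.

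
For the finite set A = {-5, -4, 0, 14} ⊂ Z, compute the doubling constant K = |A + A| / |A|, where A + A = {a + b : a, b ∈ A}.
K = |A + A| / |A| = 10/4 = 5/2

Enumerate A + A = {a + b : a, b ∈ A}. With |A| = 4, there are |A|^2 = 16 ordered sum pairs; collecting distinct values, A + A = {-10, -9, -8, -5, -4, 0, 9, 10, 14, 28}, so |A + A| = 10. Thus K = 10/4 = 5/2. For comparison, the minimum possible |A + A| over all 4-element sets is 2·4 − 1 = 7 (so min K = 7/4), attained only by arithmetic progressions.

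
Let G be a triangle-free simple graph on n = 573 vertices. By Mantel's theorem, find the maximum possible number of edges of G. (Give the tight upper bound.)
ex(573, K_3) = ⌊573^2/4⌋ = 82082

Mantel (1907): a triangle-free graph on n vertices has at most ⌊n^2/4⌋ edges, with equality for the complete bipartite graph K_{⌊n/2⌋, ⌈n/2⌉}. For n = 573: ⌊573^2/4⌋ = ⌊328329/4⌋ = 82082. The extremal graph is K_{286, 287}, which has 286·287 = 82082 edges.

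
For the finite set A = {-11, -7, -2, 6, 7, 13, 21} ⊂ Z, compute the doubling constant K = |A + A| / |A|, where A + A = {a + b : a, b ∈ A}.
K = |A + A| / |A| = 25/7

Enumerate A + A = {a + b : a, b ∈ A}. With |A| = 7, there are |A|^2 = 49 ordered sum pairs; collecting distinct values, A + A = {-22, -18, -14, -13, -9, -5, -4, -1, 0, 2, 4, 5, 6, 10, 11, 12, 13, 14, 19, 20, 26, 27, 28, 34, 42}, so |A + A| = 25. Thus K = 25/7. For comparison, the minimum possible |A + A| over all 7-element sets is 2·7 − 1 = 13 (so min K = 13/7), attained only by arithmetic progressions.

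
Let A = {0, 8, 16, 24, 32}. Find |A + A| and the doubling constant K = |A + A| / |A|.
K = |A + A| / |A| = 9/5

Enumerate A + A = {a + b : a, b ∈ A}. With |A| = 5, there are |A|^2 = 25 ordered sum pairs; collecting distinct values, A + A = {0, 8, 16, 24, 32, 40, 48, 56, 64}, so |A + A| = 9. Thus K = 9/5. Here |A + A| = 2|A| − 1 = 9, the minimum possible — so K = 9/5 is minimal, which holds iff A is an arithmetic progression.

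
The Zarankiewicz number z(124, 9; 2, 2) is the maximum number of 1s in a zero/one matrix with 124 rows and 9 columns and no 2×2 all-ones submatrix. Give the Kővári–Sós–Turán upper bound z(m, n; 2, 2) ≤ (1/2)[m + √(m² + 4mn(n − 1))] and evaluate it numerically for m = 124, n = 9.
z(124, 9; 2, 2) ≤ (1/2)[124 + √(124² + 4·124·9·8)] = (1/2)[124 + √51088] = 175.0133

Kővári–Sós–Turán: let r_1, ..., r_124 be the row sums and z = Σ r_i the total number of 1s. Each pair of columns can share at most one row with both entries 1 (else a 2×2 all-ones block appears), so Σ_i C(r_i, 2) ≤ C(9, 2) = 36. By convexity Σ_i C(r_i, 2) ≥ 124·C(z/124, 2) = z(z − 124)/(2·124), giving z² − 124z − 124·9·8 ≤ 0 and hence z ≤ (1/2)[124 + √(15376 + 4·8928)] = (1/2)[124 + √51088] ≈ (1/2)(124 + 226.0265) = 175.0133.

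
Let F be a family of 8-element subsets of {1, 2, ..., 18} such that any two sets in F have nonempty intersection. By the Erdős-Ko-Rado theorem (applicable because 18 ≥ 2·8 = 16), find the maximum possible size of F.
max |F| = C(17, 7) = 19448

Erdős-Ko-Rado (1961): when n ≥ 2k, max |F| = C(n−1, k−1). The bound is attained by the star {A : i ∈ A} for any fixed i ∈ [n]. Here C(18−1, 8−1) = C(17, 7) = 19448.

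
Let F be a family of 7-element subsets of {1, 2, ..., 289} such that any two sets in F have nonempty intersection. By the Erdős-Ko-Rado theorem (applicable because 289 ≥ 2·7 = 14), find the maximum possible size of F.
max |F| = C(288, 6) = 752068773456

Erdős-Ko-Rado (1961): when n ≥ 2k, max |F| = C(n−1, k−1). The bound is attained by the star {A : i ∈ A} for any fixed i ∈ [n]. Here C(289−1, 7−1) = C(288, 6) = 752068773456.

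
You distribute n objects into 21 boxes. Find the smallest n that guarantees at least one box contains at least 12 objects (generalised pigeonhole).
n = (12 − 1)·21 + 1 = 232

By the generalised pigeonhole principle, to guarantee some box contains ≥ r objects we need more than (r − 1) · k objects total. Threshold: n = (r − 1) · k + 1. With r = 12 and k = 21: n = 11 · 21 + 1 = 231 + 1 = 232. For n = 231 = 11 · 21, we can put exactly 11 objects in every box, avoiding 12 in any single one — so 232 is tight.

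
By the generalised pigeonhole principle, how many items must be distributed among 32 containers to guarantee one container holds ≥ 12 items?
n = (12 − 1)·32 + 1 = 353

By the generalised pigeonhole principle, to guarantee some box contains ≥ r objects we need more than (r − 1) · k objects total. Threshold: n = (r − 1) · k + 1. With r = 12 and k = 32: n = 11 · 32 + 1 = 352 + 1 = 353. For n = 352 = 11 · 32, we can put exactly 11 objects in every box, avoiding 12 in any single one — so 353 is tight.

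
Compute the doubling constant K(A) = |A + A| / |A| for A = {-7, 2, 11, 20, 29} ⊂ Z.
K = |A + A| / |A| = 9/5

Enumerate A + A = {a + b : a, b ∈ A}. With |A| = 5, there are |A|^2 = 25 ordered sum pairs; collecting distinct values, A + A = {-14, -5, 4, 13, 22, 31, 40, 49, 58}, so |A + A| = 9. Thus K = 9/5. Here |A + A| = 2|A| − 1 = 9, the minimum possible — so K = 9/5 is minimal, which holds iff A is an arithmetic progression.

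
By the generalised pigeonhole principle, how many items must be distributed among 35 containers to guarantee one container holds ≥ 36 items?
n = (36 − 1)·35 + 1 = 1226

By the generalised pigeonhole principle, to guarantee some box contains ≥ r objects we need more than (r − 1) · k objects total. Threshold: n = (r − 1) · k + 1. With r = 36 and k = 35: n = 35 · 35 + 1 = 1225 + 1 = 1226. For n = 1225 = 35 · 35, we can put exactly 35 objects in every box, avoiding 36 in any single one — so 1226 is tight.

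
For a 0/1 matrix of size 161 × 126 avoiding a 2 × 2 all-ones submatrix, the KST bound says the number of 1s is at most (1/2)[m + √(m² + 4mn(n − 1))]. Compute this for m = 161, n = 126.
z(161, 126; 2, 2) ≤ (1/2)[161 + √(161² + 4·161·126·125)] = (1/2)[161 + √10168921] = 1674.9373

Kővári–Sós–Turán: let r_1, ..., r_161 be the row sums and z = Σ r_i the total number of 1s. Each pair of columns can share at most one row with both entries 1 (else a 2×2 all-ones block appears), so Σ_i C(r_i, 2) ≤ C(126, 2) = 7875. By convexity Σ_i C(r_i, 2) ≥ 161·C(z/161, 2) = z(z − 161)/(2·161), giving z² − 161z − 161·126·125 ≤ 0 and hence z ≤ (1/2)[161 + √(25921 + 4·2535750)] = (1/2)[161 + √10168921] ≈ (1/2)(161 + 3188.8746) = 1674.9373.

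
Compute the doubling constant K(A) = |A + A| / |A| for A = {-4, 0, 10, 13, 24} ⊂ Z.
K = |A + A| / |A| = 14/5

Enumerate A + A = {a + b : a, b ∈ A}. With |A| = 5, there are |A|^2 = 25 ordered sum pairs; collecting distinct values, A + A = {-8, -4, 0, 6, 9, 10, 13, 20, 23, 24, 26, 34, 37, 48}, so |A + A| = 14. Thus K = 14/5. For comparison, the minimum possible |A + A| over all 5-element sets is 2·5 − 1 = 9 (so min K = 9/5), attained only by arithmetic progressions.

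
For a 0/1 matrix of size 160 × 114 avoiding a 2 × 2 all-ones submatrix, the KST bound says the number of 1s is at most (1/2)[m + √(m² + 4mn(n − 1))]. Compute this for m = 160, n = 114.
z(160, 114; 2, 2) ≤ (1/2)[160 + √(160² + 4·160·114·113)] = (1/2)[160 + √8270080] = 1517.8873

Kővári–Sós–Turán: let r_1, ..., r_160 be the row sums and z = Σ r_i the total number of 1s. Each pair of columns can share at most one row with both entries 1 (else a 2×2 all-ones block appears), so Σ_i C(r_i, 2) ≤ C(114, 2) = 6441. By convexity Σ_i C(r_i, 2) ≥ 160·C(z/160, 2) = z(z − 160)/(2·160), giving z² − 160z − 160·114·113 ≤ 0 and hence z ≤ (1/2)[160 + √(25600 + 4·2061120)] = (1/2)[160 + √8270080] ≈ (1/2)(160 + 2875.7747) = 1517.8873.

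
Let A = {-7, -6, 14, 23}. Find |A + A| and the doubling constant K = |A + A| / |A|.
K = |A + A| / |A| = 10/4 = 5/2

Enumerate A + A = {a + b : a, b ∈ A}. With |A| = 4, there are |A|^2 = 16 ordered sum pairs; collecting distinct values, A + A = {-14, -13, -12, 7, 8, 16, 17, 28, 37, 46}, so |A + A| = 10. Thus K = 10/4 = 5/2. For comparison, the minimum possible |A + A| over all 4-element sets is 2·4 − 1 = 7 (so min K = 7/4), attained only by arithmetic progressions.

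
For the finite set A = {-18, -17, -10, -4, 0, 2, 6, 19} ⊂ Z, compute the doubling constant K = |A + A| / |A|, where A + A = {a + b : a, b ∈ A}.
K = |A + A| / |A| = 32/8 = 4

Enumerate A + A = {a + b : a, b ∈ A}. With |A| = 8, there are |A|^2 = 64 ordered sum pairs; collecting distinct values, A + A = {-36, -35, -34, -28, -27, -22, -21, -20, -18, -17, -16, -15, -14, -12, -11, -10, -8, -4, -2, 0, 1, 2, 4, 6, 8, 9, 12, 15, 19, 21, 25, 38}, so |A + A| = 32. Thus K = 32/8 = 4. For comparison, the minimum possible |A + A| over all 8-element sets is 2·8 − 1 = 15 (so min K = 15/8), attained only by arithmetic progressions.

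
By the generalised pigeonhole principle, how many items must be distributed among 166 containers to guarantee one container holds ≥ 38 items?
n = (38 − 1)·166 + 1 = 6143

By the generalised pigeonhole principle, to guarantee some box contains ≥ r objects we need more than (r − 1) · k objects total. Threshold: n = (r − 1) · k + 1. With r = 38 and k = 166: n = 37 · 166 + 1 = 6142 + 1 = 6143. For n = 6142 = 37 · 166, we can put exactly 37 objects in every box, avoiding 38 in any single one — so 6143 is tight.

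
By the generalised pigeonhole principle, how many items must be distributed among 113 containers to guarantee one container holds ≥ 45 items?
n = (45 − 1)·113 + 1 = 4973

By the generalised pigeonhole principle, to guarantee some box contains ≥ r objects we need more than (r − 1) · k objects total. Threshold: n = (r − 1) · k + 1. With r = 45 and k = 113: n = 44 · 113 + 1 = 4972 + 1 = 4973. For n = 4972 = 44 · 113, we can put exactly 44 objects in every box, avoiding 45 in any single one — so 4973 is tight.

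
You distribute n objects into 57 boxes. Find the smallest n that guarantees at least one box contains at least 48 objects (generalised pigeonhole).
n = (48 − 1)·57 + 1 = 2680

By the generalised pigeonhole principle, to guarantee some box contains ≥ r objects we need more than (r − 1) · k objects total. Threshold: n = (r − 1) · k + 1. With r = 48 and k = 57: n = 47 · 57 + 1 = 2679 + 1 = 2680. For n = 2679 = 47 · 57, we can put exactly 47 objects in every box, avoiding 48 in any single one — so 2680 is tight.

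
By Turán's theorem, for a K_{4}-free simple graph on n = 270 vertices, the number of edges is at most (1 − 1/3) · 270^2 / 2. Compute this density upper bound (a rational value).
Turán density bound = (2/3) · 270^2/2 = 24300

Turán's theorem: ex(n, K_{r+1}) is achieved by the complete r-partite Turán graph T(n, r) with parts as balanced as possible, and is at most (1 − 1/r) · n^2/2. For r = 3, n = 270: the density bound is (2/3) · 72900/2 = 24300. Since 3 ∣ 270, the Turán graph T(270, 3) has parts of equal size 90, and its edge count e(T(270, 3)) = 24300 attains the density bound exactly.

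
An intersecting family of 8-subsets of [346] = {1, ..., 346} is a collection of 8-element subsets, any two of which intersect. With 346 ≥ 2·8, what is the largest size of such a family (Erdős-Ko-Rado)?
max |F| = C(345, 7) = 108567596033820

The Erdős-Ko-Rado theorem states: for n ≥ 2k, an intersecting family of k-subsets of an n-element set has size at most C(n − 1, k − 1), with equality for 'star' families {A ⊆ [n] : |A| = k, i ∈ A} (fix an element i). For n = 346, k = 8: C(345, 7) = 108567596033820.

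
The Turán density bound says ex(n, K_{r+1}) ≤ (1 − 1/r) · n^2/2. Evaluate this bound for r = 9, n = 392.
Turán density bound = (8/9) · 392^2/2 = 614656/9 ≈ 68295.1111

Turán's theorem: ex(n, K_{r+1}) is achieved by the complete r-partite Turán graph T(n, r) with parts as balanced as possible, and is at most (1 − 1/r) · n^2/2. For r = 9, n = 392: the density bound is (8/9) · 153664/2 = 614656/9 ≈ 68295.1111. The integer-valued extremum is e(T(392, 9)) = 68294, which is strictly less than the density bound 614656/9 since 9 ∤ 392 (the parts of T(392, 9) cannot all be equal).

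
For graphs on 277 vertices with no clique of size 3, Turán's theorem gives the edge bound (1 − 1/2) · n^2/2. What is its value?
Turán density bound = (1/2) · 277^2/2 = 76729/4 ≈ 19182.25

Turán's theorem: ex(n, K_{r+1}) is achieved by the complete r-partite Turán graph T(n, r) with parts as balanced as possible, and is at most (1 − 1/r) · n^2/2. For r = 2, n = 277: the density bound is (1/2) · 76729/2 = 76729/4 ≈ 19182.25. The integer-valued extremum is e(T(277, 2)) = 19182, which is strictly less than the density bound 76729/4 since 2 ∤ 277 (the parts of T(277, 2) cannot all be equal).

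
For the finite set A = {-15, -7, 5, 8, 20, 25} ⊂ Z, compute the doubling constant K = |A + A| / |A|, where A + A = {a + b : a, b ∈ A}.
K = |A + A| / |A| = 19/6

Enumerate A + A = {a + b : a, b ∈ A}. With |A| = 6, there are |A|^2 = 36 ordered sum pairs; collecting distinct values, A + A = {-30, -22, -14, -10, -7, -2, 1, 5, 10, 13, 16, 18, 25, 28, 30, 33, 40, 45, 50}, so |A + A| = 19. Thus K = 19/6. For comparison, the minimum possible |A + A| over all 6-element sets is 2·6 − 1 = 11 (so min K = 11/6), attained only by arithmetic progressions.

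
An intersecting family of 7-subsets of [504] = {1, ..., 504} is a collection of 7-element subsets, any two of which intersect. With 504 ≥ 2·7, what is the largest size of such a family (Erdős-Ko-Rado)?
max |F| = C(503, 6) = 21831160591675

Erdős-Ko-Rado (1961): when n ≥ 2k, max |F| = C(n−1, k−1). The bound is attained by the star {A : i ∈ A} for any fixed i ∈ [n]. Here C(504−1, 7−1) = C(503, 6) = 21831160591675.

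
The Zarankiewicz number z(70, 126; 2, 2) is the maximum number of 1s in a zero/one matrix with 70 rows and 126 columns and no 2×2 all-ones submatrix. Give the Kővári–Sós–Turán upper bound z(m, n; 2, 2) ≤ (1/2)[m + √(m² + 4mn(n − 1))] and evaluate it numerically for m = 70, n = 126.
z(70, 126; 2, 2) ≤ (1/2)[70 + √(70² + 4·70·126·125)] = (1/2)[70 + √4414900] = 1085.5832

Kővári–Sós–Turán: let r_1, ..., r_70 be the row sums and z = Σ r_i the total number of 1s. Each pair of columns can share at most one row with both entries 1 (else a 2×2 all-ones block appears), so Σ_i C(r_i, 2) ≤ C(126, 2) = 7875. By convexity Σ_i C(r_i, 2) ≥ 70·C(z/70, 2) = z(z − 70)/(2·70), giving z² − 70z − 70·126·125 ≤ 0 and hence z ≤ (1/2)[70 + √(4900 + 4·1102500)] = (1/2)[70 + √4414900] ≈ (1/2)(70 + 2101.1663) = 1085.5832.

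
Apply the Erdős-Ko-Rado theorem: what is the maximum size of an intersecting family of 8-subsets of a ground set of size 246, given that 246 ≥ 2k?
max |F| = C(245, 7) = 9642134806920

The Erdős-Ko-Rado theorem states: for n ≥ 2k, an intersecting family of k-subsets of an n-element set has size at most C(n − 1, k − 1), with equality for 'star' families {A ⊆ [n] : |A| = k, i ∈ A} (fix an element i). For n = 246, k = 8: C(245, 7) = 9642134806920.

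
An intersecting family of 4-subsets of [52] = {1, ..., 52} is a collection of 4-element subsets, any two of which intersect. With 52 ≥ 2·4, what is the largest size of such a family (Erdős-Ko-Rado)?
max |F| = C(51, 3) = 20825

The Erdős-Ko-Rado theorem states: for n ≥ 2k, an intersecting family of k-subsets of an n-element set has size at most C(n − 1, k − 1), with equality for 'star' families {A ⊆ [n] : |A| = k, i ∈ A} (fix an element i). For n = 52, k = 4: C(51, 3) = 20825.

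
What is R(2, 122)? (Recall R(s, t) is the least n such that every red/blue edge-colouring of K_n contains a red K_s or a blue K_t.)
R(2, 122) = 122

R(2, k) = k for all k ≥ 2: in a 2-colouring of K_k, either some edge is red (a red K_2) or all edges are blue (a blue K_k). And K_{121} coloured all-blue has no blue K_122, so R(2, 122) > 121. Hence R(2, 122) = 122.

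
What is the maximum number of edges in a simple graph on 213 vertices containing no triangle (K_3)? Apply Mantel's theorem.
ex(213, K_3) = ⌊213^2/4⌋ = 11342

Mantel (1907): a triangle-free graph on n vertices has at most ⌊n^2/4⌋ edges, with equality for the complete bipartite graph K_{⌊n/2⌋, ⌈n/2⌉}. For n = 213: ⌊213^2/4⌋ = ⌊45369/4⌋ = 11342. The extremal graph is K_{106, 107}, which has 106·107 = 11342 edges.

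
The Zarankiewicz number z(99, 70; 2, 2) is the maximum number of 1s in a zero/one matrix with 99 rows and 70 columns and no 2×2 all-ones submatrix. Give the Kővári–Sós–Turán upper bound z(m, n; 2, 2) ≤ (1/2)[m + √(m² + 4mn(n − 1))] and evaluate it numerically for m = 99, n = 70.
z(99, 70; 2, 2) ≤ (1/2)[99 + √(99² + 4·99·70·69)] = (1/2)[99 + √1922481] = 742.7678

Kővári–Sós–Turán: let r_1, ..., r_99 be the row sums and z = Σ r_i the total number of 1s. Each pair of columns can share at most one row with both entries 1 (else a 2×2 all-ones block appears), so Σ_i C(r_i, 2) ≤ C(70, 2) = 2415. By convexity Σ_i C(r_i, 2) ≥ 99·C(z/99, 2) = z(z − 99)/(2·99), giving z² − 99z − 99·70·69 ≤ 0 and hence z ≤ (1/2)[99 + √(9801 + 4·478170)] = (1/2)[99 + √1922481] ≈ (1/2)(99 + 1386.5356) = 742.7678.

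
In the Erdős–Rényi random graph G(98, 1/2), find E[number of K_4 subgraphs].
E[# K_4] = C(98, 4) · (1/2)^C(4, 2) = 3612280 / 2^6 = 451535/8 = 56441.875

For each 4-subset S of vertices (there are C(98, 4) = 3612280 such S), let X_S = 1 if S induces a K_4 (all C(4, 2) = 6 edges present). Then P(X_S = 1) = (1/2)^6 = 1/64. By linearity of expectation, E[# K_4] = C(98, 4) · (1/2)^6 = 3612280 / 64 = 451535/8 = 56441.875.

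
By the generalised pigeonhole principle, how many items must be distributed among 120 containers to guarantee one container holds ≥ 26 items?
n = (26 − 1)·120 + 1 = 3001

By the generalised pigeonhole principle, to guarantee some box contains ≥ r objects we need more than (r − 1) · k objects total. Threshold: n = (r − 1) · k + 1. With r = 26 and k = 120: n = 25 · 120 + 1 = 3000 + 1 = 3001. For n = 3000 = 25 · 120, we can put exactly 25 objects in every box, avoiding 26 in any single one — so 3001 is tight.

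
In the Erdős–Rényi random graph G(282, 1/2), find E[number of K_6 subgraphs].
E[# K_6] = C(282, 6) · (1/2)^C(6, 2) = 662078875542 / 2^15 = 331039437771/16384 ≈ 20205043.809265

For each 6-subset S of vertices (there are C(282, 6) = 662078875542 such S), let X_S = 1 if S induces a K_6 (all C(6, 2) = 15 edges present). Then P(X_S = 1) = (1/2)^15 = 1/32768. By linearity of expectation, E[# K_6] = C(282, 6) · (1/2)^15 = 662078875542 / 32768 = 331039437771/16384 ≈ 20205043.809265.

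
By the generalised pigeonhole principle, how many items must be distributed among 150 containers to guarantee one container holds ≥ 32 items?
n = (32 − 1)·150 + 1 = 4651

By the generalised pigeonhole principle, to guarantee some box contains ≥ r objects we need more than (r − 1) · k objects total. Threshold: n = (r − 1) · k + 1. With r = 32 and k = 150: n = 31 · 150 + 1 = 4650 + 1 = 4651. For n = 4650 = 31 · 150, we can put exactly 31 objects in every box, avoiding 32 in any single one — so 4651 is tight.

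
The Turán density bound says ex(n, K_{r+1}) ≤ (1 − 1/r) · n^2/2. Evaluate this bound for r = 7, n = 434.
Turán density bound = (6/7) · 434^2/2 = 80724

Turán's theorem: ex(n, K_{r+1}) is achieved by the complete r-partite Turán graph T(n, r) with parts as balanced as possible, and is at most (1 − 1/r) · n^2/2. For r = 7, n = 434: the density bound is (6/7) · 188356/2 = 80724. Since 7 ∣ 434, the Turán graph T(434, 7) has parts of equal size 62, and its edge count e(T(434, 7)) = 80724 attains the density bound exactly.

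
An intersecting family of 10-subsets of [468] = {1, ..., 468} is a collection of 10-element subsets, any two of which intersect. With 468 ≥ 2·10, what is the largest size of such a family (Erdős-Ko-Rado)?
max |F| = C(467, 9) = 2694046621027065810

The Erdős-Ko-Rado theorem states: for n ≥ 2k, an intersecting family of k-subsets of an n-element set has size at most C(n − 1, k − 1), with equality for 'star' families {A ⊆ [n] : |A| = k, i ∈ A} (fix an element i). For n = 468, k = 10: C(467, 9) = 2694046621027065810.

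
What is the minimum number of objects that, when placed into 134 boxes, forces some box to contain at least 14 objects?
n = (14 − 1)·134 + 1 = 1743

By the generalised pigeonhole principle, to guarantee some box contains ≥ r objects we need more than (r − 1) · k objects total. Threshold: n = (r − 1) · k + 1. With r = 14 and k = 134: n = 13 · 134 + 1 = 1742 + 1 = 1743. For n = 1742 = 13 · 134, we can put exactly 13 objects in every box, avoiding 14 in any single one — so 1743 is tight.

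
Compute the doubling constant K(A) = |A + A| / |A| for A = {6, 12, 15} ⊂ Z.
K = |A + A| / |A| = 6/3 = 2

Enumerate A + A = {a + b : a, b ∈ A}. With |A| = 3, there are |A|^2 = 9 ordered sum pairs; collecting distinct values, A + A = {12, 18, 21, 24, 27, 30}, so |A + A| = 6. Thus K = 6/3 = 2. For comparison, the minimum possible |A + A| over all 3-element sets is 2·3 − 1 = 5 (so min K = 5/3), attained only by arithmetic progressions.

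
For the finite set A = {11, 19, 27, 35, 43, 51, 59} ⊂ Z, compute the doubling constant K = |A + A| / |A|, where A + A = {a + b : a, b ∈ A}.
K = |A + A| / |A| = 13/7

Enumerate A + A = {a + b : a, b ∈ A}. With |A| = 7, there are |A|^2 = 49 ordered sum pairs; collecting distinct values, A + A = {22, 30, 38, 46, 54, 62, 70, 78, 86, 94, 102, 110, 118}, so |A + A| = 13. Thus K = 13/7. Here |A + A| = 2|A| − 1 = 13, the minimum possible — so K = 13/7 is minimal, which holds iff A is an arithmetic progression.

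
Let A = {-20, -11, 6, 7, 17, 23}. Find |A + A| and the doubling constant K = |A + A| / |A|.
K = |A + A| / |A| = 20/6 = 10/3

Enumerate A + A = {a + b : a, b ∈ A}. With |A| = 6, there are |A|^2 = 36 ordered sum pairs; collecting distinct values, A + A = {-40, -31, -22, -14, -13, -5, -4, -3, 3, 6, 12, 13, 14, 23, 24, 29, 30, 34, 40, 46}, so |A + A| = 20. Thus K = 20/6 = 10/3. For comparison, the minimum possible |A + A| over all 6-element sets is 2·6 − 1 = 11 (so min K = 11/6), attained only by arithmetic progressions.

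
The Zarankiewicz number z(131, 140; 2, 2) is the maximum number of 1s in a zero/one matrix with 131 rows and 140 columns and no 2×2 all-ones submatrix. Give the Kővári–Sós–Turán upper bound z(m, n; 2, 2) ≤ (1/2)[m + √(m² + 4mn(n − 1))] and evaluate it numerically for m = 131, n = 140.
z(131, 140; 2, 2) ≤ (1/2)[131 + √(131² + 4·131·140·139)] = (1/2)[131 + √10214201] = 1663.4832

Kővári–Sós–Turán: let r_1, ..., r_131 be the row sums and z = Σ r_i the total number of 1s. Each pair of columns can share at most one row with both entries 1 (else a 2×2 all-ones block appears), so Σ_i C(r_i, 2) ≤ C(140, 2) = 9730. By convexity Σ_i C(r_i, 2) ≥ 131·C(z/131, 2) = z(z − 131)/(2·131), giving z² − 131z − 131·140·139 ≤ 0 and hence z ≤ (1/2)[131 + √(17161 + 4·2549260)] = (1/2)[131 + √10214201] ≈ (1/2)(131 + 3195.9664) = 1663.4832.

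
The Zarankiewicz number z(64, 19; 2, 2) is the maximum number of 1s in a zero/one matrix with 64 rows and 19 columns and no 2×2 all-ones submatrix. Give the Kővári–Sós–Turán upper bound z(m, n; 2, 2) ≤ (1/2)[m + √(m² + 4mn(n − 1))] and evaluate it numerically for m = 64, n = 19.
z(64, 19; 2, 2) ≤ (1/2)[64 + √(64² + 4·64·19·18)] = (1/2)[64 + √91648] = 183.3671

Kővári–Sós–Turán: let r_1, ..., r_64 be the row sums and z = Σ r_i the total number of 1s. Each pair of columns can share at most one row with both entries 1 (else a 2×2 all-ones block appears), so Σ_i C(r_i, 2) ≤ C(19, 2) = 171. By convexity Σ_i C(r_i, 2) ≥ 64·C(z/64, 2) = z(z − 64)/(2·64), giving z² − 64z − 64·19·18 ≤ 0 and hence z ≤ (1/2)[64 + √(4096 + 4·21888)] = (1/2)[64 + √91648] ≈ (1/2)(64 + 302.7342) = 183.3671.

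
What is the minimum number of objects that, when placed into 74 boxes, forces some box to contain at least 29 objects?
n = (29 − 1)·74 + 1 = 2073

By the generalised pigeonhole principle, to guarantee some box contains ≥ r objects we need more than (r − 1) · k objects total. Threshold: n = (r − 1) · k + 1. With r = 29 and k = 74: n = 28 · 74 + 1 = 2072 + 1 = 2073. For n = 2072 = 28 · 74, we can put exactly 28 objects in every box, avoiding 29 in any single one — so 2073 is tight.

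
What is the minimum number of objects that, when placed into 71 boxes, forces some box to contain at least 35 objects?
n = (35 − 1)·71 + 1 = 2415

By the generalised pigeonhole principle, to guarantee some box contains ≥ r objects we need more than (r − 1) · k objects total. Threshold: n = (r − 1) · k + 1. With r = 35 and k = 71: n = 34 · 71 + 1 = 2414 + 1 = 2415. For n = 2414 = 34 · 71, we can put exactly 34 objects in every box, avoiding 35 in any single one — so 2415 is tight.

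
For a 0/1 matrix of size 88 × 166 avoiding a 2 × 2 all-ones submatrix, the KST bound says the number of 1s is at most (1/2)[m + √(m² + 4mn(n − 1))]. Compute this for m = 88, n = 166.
z(88, 166; 2, 2) ≤ (1/2)[88 + √(88² + 4·88·166·165)] = (1/2)[88 + √9649024] = 1597.1439

Kővári–Sós–Turán: let r_1, ..., r_88 be the row sums and z = Σ r_i the total number of 1s. Each pair of columns can share at most one row with both entries 1 (else a 2×2 all-ones block appears), so Σ_i C(r_i, 2) ≤ C(166, 2) = 13695. By convexity Σ_i C(r_i, 2) ≥ 88·C(z/88, 2) = z(z − 88)/(2·88), giving z² − 88z − 88·166·165 ≤ 0 and hence z ≤ (1/2)[88 + √(7744 + 4·2410320)] = (1/2)[88 + √9649024] ≈ (1/2)(88 + 3106.2878) = 1597.1439.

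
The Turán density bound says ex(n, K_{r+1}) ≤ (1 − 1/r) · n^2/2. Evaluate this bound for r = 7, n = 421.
Turán density bound = (6/7) · 421^2/2 = 531723/7 ≈ 75960.4286

Turán's theorem: ex(n, K_{r+1}) is achieved by the complete r-partite Turán graph T(n, r) with parts as balanced as possible, and is at most (1 − 1/r) · n^2/2. For r = 7, n = 421: the density bound is (6/7) · 177241/2 = 531723/7 ≈ 75960.4286. The integer-valued extremum is e(T(421, 7)) = 75960, which is strictly less than the density bound 531723/7 since 7 ∤ 421 (the parts of T(421, 7) cannot all be equal).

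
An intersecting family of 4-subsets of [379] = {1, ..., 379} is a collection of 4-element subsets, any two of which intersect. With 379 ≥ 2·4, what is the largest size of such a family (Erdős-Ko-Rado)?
max |F| = C(378, 3) = 8930376

Erdős-Ko-Rado (1961): when n ≥ 2k, max |F| = C(n−1, k−1). The bound is attained by the star {A : i ∈ A} for any fixed i ∈ [n]. Here C(379−1, 4−1) = C(378, 3) = 8930376.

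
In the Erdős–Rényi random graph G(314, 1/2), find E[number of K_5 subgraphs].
E[# K_5] = C(314, 5) · (1/2)^C(5, 2) = 24635955812 / 2^10 = 6158988953/256 ≈ 24058550.597656

For each 5-subset S of vertices (there are C(314, 5) = 24635955812 such S), let X_S = 1 if S induces a K_5 (all C(5, 2) = 10 edges present). Then P(X_S = 1) = (1/2)^10 = 1/1024. By linearity of expectation, E[# K_5] = C(314, 5) · (1/2)^10 = 24635955812 / 1024 = 6158988953/256 ≈ 24058550.597656.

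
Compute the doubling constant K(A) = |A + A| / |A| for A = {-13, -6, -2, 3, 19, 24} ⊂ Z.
K = |A + A| / |A| = 19/6

Enumerate A + A = {a + b : a, b ∈ A}. With |A| = 6, there are |A|^2 = 36 ordered sum pairs; collecting distinct values, A + A = {-26, -19, -15, -12, -10, -8, -4, -3, 1, 6, 11, 13, 17, 18, 22, 27, 38, 43, 48}, so |A + A| = 19. Thus K = 19/6. For comparison, the minimum possible |A + A| over all 6-element sets is 2·6 − 1 = 11 (so min K = 11/6), attained only by arithmetic progressions.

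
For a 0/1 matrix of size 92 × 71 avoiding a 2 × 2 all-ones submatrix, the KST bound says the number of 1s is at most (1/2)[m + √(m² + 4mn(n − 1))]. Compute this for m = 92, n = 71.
z(92, 71; 2, 2) ≤ (1/2)[92 + √(92² + 4·92·71·70)] = (1/2)[92 + √1837424] = 723.7581

Kővári–Sós–Turán: let r_1, ..., r_92 be the row sums and z = Σ r_i the total number of 1s. Each pair of columns can share at most one row with both entries 1 (else a 2×2 all-ones block appears), so Σ_i C(r_i, 2) ≤ C(71, 2) = 2485. By convexity Σ_i C(r_i, 2) ≥ 92·C(z/92, 2) = z(z − 92)/(2·92), giving z² − 92z − 92·71·70 ≤ 0 and hence z ≤ (1/2)[92 + √(8464 + 4·457240)] = (1/2)[92 + √1837424] ≈ (1/2)(92 + 1355.5161) = 723.7581.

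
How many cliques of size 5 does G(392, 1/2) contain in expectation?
E[# K_5] = C(392, 5) · (1/2)^C(5, 2) = 75184360888 / 2^10 = 9398045111/128 = 73422227.4296875

For each 5-subset S of vertices (there are C(392, 5) = 75184360888 such S), let X_S = 1 if S induces a K_5 (all C(5, 2) = 10 edges present). Then P(X_S = 1) = (1/2)^10 = 1/1024. By linearity of expectation, E[# K_5] = C(392, 5) · (1/2)^10 = 75184360888 / 1024 = 9398045111/128 = 73422227.4296875.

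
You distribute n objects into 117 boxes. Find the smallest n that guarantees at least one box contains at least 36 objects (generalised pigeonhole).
n = (36 − 1)·117 + 1 = 4096

By the generalised pigeonhole principle, to guarantee some box contains ≥ r objects we need more than (r − 1) · k objects total. Threshold: n = (r − 1) · k + 1. With r = 36 and k = 117: n = 35 · 117 + 1 = 4095 + 1 = 4096. For n = 4095 = 35 · 117, we can put exactly 35 objects in every box, avoiding 36 in any single one — so 4096 is tight.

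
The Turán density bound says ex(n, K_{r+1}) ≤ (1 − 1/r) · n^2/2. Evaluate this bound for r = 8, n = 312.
Turán density bound = (7/8) · 312^2/2 = 42588

Turán's theorem: ex(n, K_{r+1}) is achieved by the complete r-partite Turán graph T(n, r) with parts as balanced as possible, and is at most (1 − 1/r) · n^2/2. For r = 8, n = 312: the density bound is (7/8) · 97344/2 = 42588. Since 8 ∣ 312, the Turán graph T(312, 8) has parts of equal size 39, and its edge count e(T(312, 8)) = 42588 attains the density bound exactly.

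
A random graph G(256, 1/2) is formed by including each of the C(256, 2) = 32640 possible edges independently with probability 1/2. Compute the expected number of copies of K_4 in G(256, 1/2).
E[# K_4] = C(256, 4) · (1/2)^C(4, 2) = 174792640 / 2^6 = 2731135

For each 4-subset S of vertices (there are C(256, 4) = 174792640 such S), let X_S = 1 if S induces a K_4 (all C(4, 2) = 6 edges present). Then P(X_S = 1) = (1/2)^6 = 1/64. By linearity of expectation, E[# K_4] = C(256, 4) · (1/2)^6 = 174792640 / 64 = 2731135.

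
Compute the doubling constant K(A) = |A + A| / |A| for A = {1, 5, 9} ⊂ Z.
K = |A + A| / |A| = 5/3

Enumerate A + A = {a + b : a, b ∈ A}. With |A| = 3, there are |A|^2 = 9 ordered sum pairs; collecting distinct values, A + A = {2, 6, 10, 14, 18}, so |A + A| = 5. Thus K = 5/3. Here |A + A| = 2|A| − 1 = 5, the minimum possible — so K = 5/3 is minimal, which holds iff A is an arithmetic progression.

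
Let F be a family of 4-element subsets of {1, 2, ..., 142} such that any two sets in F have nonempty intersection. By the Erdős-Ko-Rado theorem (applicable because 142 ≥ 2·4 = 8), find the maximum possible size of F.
max |F| = C(141, 3) = 457310

The Erdős-Ko-Rado theorem states: for n ≥ 2k, an intersecting family of k-subsets of an n-element set has size at most C(n − 1, k − 1), with equality for 'star' families {A ⊆ [n] : |A| = k, i ∈ A} (fix an element i). For n = 142, k = 4: C(141, 3) = 457310.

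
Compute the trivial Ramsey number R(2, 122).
R(2, 122) = 122

R(2, k) = k for all k ≥ 2: in a 2-colouring of K_k, either some edge is red (a red K_2) or all edges are blue (a blue K_k). And K_{121} coloured all-blue has no blue K_122, so R(2, 122) > 121. Hence R(2, 122) = 122.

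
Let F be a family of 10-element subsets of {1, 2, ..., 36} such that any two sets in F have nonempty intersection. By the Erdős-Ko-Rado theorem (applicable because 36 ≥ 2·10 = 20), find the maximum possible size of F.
max |F| = C(35, 9) = 70607460

Erdős-Ko-Rado (1961): when n ≥ 2k, max |F| = C(n−1, k−1). The bound is attained by the star {A : i ∈ A} for any fixed i ∈ [n]. Here C(36−1, 10−1) = C(35, 9) = 70607460.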